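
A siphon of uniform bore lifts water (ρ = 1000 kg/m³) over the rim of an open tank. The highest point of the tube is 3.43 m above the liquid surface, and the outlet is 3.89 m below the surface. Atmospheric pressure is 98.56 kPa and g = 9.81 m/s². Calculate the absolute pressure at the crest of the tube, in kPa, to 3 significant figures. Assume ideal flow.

P_top = 26.8 kPa

The outlet speed comes from Torricelli: v = √(2g·3.89) = 8.74 m/s.
With constant cross-section the crest speed equals v; applying Bernoulli from the surface up to the crest, P_top = P_atm − ½ρv² − ρg·h_top.
P_top = 98560 − ½·1000·8.74² − 1000·9.81·3.43 = 26800 Pa.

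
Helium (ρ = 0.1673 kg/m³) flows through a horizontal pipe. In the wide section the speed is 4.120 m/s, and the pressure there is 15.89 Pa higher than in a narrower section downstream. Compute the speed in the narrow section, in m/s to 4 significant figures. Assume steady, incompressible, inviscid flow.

Horizontal Bernoulli: P₁ + ½ρv₁² = P₂ + ½ρv₂², so v₂² = v₁² + 2(P₁ − P₂)/ρ.
v₂ = √(4.120² + 2·15.89/0.1673) = √(16.97 + 190.0) = 14.39 m/s.

14.39 m/s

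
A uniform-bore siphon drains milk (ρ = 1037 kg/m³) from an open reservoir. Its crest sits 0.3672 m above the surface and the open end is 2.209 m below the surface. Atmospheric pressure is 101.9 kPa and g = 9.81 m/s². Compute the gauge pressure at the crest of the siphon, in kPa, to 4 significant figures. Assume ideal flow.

Bernoulli surface→outlet gives ½v² = g·h_out, so v = √(2·9.81·2.209) = 6.583 m/s.
The bore is uniform, so the speed at the crest is the same v. Bernoulli surface→crest: P_atm = P_top + ½ρv² + ρg·h_top.
P_top = 101900 − ½·1037·6.583² − 1037·9.81·0.3672 = 75690 Pa. So P_gauge = P_top − P_atm = -26210 Pa.

P_gauge ≈ -26.21 kPa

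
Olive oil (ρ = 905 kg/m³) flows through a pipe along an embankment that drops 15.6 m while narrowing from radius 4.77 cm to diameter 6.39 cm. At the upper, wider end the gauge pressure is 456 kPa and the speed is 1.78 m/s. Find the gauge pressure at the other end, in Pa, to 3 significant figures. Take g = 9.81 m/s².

P₂ = 589000 Pa

By continuity, v₂ = v₁·A₁/A₂ = 1.78·(71.5/32.1) = 3.97 m/s.
Applying Bernoulli between the two ends and solving for P₂: P₂ = P₁ + ½ρ(v₁² − v₂²) − ρgΔh.
P₂ = 456000 + ½·905·(1.78² − 3.97²) − 905·9.81·(−15.6) = 456000 + (-5690) − (-138000) = 589000 Pa.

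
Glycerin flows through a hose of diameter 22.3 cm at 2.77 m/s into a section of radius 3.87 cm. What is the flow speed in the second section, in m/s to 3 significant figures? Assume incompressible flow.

The volume flow rate is constant, so v₂ = (A₁/A₂)v₁ = (391/47.1)·2.77 = 23.0 m/s.

v₂ ≈ 23.0 m/s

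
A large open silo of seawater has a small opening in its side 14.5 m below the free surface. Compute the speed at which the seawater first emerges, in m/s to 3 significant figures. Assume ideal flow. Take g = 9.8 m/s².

Bernoulli from surface to hole (P equal, v_surface ≈ 0): v = √(2gh) = √(2×9.8×14.5) = 16.9 m/s.

v ≈ 16.9 m/s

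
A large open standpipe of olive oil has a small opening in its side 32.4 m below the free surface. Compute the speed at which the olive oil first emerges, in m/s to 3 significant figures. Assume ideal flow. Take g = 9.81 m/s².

v ≈ 25.2 m/s

With the surface at rest and both surface and jet at atmospheric pressure, Bernoulli gives ρg h = ½ρv², so v = √(2gh) = √(2·9.81·32.4) = 25.2 m/s.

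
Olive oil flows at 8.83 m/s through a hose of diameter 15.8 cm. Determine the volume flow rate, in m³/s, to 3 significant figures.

Q ≈ 0.173 m³/s

Q = A·v = 0.0196 m² × 8.83 m/s = 0.173 m³/s.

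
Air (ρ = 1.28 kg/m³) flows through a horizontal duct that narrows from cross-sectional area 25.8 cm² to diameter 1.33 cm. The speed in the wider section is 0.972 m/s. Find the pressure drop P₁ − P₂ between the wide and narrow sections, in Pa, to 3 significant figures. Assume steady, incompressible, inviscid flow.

ΔP ≈ 208 Pa

Continuity gives A₁v₁ = A₂v₂, so v₂ = (25.8 cm²)/(1.39 cm²) × 0.972 m/s = 18.1 m/s.
Along the horizontal streamline, P + ½ρv² is constant.
P₁ − P₂ = ½·1.28·(18.1² − 0.972²) = ½·1.28·325 = 208 Pa.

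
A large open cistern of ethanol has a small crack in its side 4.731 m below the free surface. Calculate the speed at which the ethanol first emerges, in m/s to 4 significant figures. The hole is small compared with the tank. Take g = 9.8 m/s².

Bernoulli from surface to hole (P equal, v_surface ≈ 0): v = √(2gh) = √(2×9.8×4.731) = 9.630 m/s.

v ≈ 9.630 m/s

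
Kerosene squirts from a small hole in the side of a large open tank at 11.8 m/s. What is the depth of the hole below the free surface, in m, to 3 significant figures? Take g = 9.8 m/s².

h ≈ 7.10 m

Torricelli: v = √(2gh), so h = v²/(2g).
h = 11.8²/(2·9.8) = 139/19.60 = 7.10 m.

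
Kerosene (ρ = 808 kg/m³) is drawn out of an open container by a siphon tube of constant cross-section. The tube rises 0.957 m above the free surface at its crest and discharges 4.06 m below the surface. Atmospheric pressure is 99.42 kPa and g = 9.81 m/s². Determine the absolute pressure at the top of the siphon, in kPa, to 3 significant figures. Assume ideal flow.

59.7 kPa

Bernoulli surface→outlet gives ½v² = g·h_out, so v = √(2·9.81·4.06) = 8.93 m/s.
Continuity keeps v the same throughout the tube; from surface to crest, P_atm + 0 = P_top + ½ρv² + ρg·h_top.
P_top = 99420 − ½·808·8.93² − 808·9.81·0.957 = 59700 Pa.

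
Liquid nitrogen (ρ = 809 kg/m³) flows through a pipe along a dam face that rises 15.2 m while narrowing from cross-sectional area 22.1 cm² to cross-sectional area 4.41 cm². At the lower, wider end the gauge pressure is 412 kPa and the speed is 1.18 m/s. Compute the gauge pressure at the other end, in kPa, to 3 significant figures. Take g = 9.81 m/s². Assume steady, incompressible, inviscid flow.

By continuity, v₂ = v₁·A₁/A₂ = 1.18·(22.1/4.41) = 5.91 m/s.
Applying Bernoulli between the two ends and solving for P₂: P₂ = P₁ + ½ρ(v₁² − v₂²) − ρgΔh.
P₂ = 412000 + ½·809·(1.18² − 5.91²) − 809·9.81·(+15.2) = 412000 + (-13600) − (121000) = 278000 Pa.

P₂ = 278 kPa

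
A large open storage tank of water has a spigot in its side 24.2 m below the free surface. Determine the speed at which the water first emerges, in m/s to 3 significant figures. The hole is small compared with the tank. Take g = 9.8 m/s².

Bernoulli from surface to hole (P equal, v_surface ≈ 0): v = √(2gh) = √(2×9.8×24.2) = 21.8 m/s.

21.8 m/s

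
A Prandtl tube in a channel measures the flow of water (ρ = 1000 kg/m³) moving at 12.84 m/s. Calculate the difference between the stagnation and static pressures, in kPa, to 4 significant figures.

82.43 kPa

At the stagnation point the flow is brought to rest, so Bernoulli gives P_stag − P_static = ½ρv².
ΔP = ½·1000·12.84² = 82430 Pa.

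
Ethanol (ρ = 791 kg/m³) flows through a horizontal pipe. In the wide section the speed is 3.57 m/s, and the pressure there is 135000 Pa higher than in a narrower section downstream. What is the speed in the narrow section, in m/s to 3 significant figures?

With h₁ = h₂, rearranging Bernoulli gives v₂ = √(v₁² + 2ΔP/ρ).
v₂ = √(3.57² + 2·135000/791) = √(12.7 + 341) = 18.8 m/s.

v₂ ≈ 18.8 m/s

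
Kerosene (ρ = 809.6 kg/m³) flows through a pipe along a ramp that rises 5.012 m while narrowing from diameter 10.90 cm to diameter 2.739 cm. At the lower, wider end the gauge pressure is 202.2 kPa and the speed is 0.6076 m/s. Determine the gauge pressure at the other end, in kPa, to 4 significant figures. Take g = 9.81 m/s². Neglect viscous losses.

Continuity gives A₁v₁ = A₂v₂, so v₂ = (93.31 cm²)/(5.892 cm²) × 0.6076 m/s = 9.622 m/s.
Energy conservation along the streamline gives P₂ = P₁ − ½ρ(v₂² − v₁²) − ρg(h₂ − h₁).
P₂ = 202200 + ½·809.6·(0.6076² − 9.622²) − 809.6·9.81·(+5.012) = 202200 + (-37330) − (39810) = 125100 Pa.

P₂ = 125.1 kPa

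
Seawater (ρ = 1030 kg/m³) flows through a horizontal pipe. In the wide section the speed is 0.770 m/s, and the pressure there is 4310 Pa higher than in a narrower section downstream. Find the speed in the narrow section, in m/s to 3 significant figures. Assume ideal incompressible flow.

With h₁ = h₂, rearranging Bernoulli gives v₂ = √(v₁² + 2ΔP/ρ).
v₂ = √(0.770² + 2·4310/1030) = √(0.593 + 8.37) = 2.99 m/s.

2.99 m/s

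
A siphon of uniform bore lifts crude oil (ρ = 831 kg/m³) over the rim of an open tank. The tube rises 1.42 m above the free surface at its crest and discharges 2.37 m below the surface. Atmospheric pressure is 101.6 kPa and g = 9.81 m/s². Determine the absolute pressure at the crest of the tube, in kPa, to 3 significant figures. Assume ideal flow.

P_top ≈ 70.7 kPa

Bernoulli surface→outlet gives ½v² = g·h_out, so v = √(2·9.81·2.37) = 6.82 m/s.
With constant cross-section the crest speed equals v; applying Bernoulli from the surface up to the crest, P_top = P_atm − ½ρv² − ρg·h_top.
P_top = 101600 − ½·831·6.82² − 831·9.81·1.42 = 70700 Pa.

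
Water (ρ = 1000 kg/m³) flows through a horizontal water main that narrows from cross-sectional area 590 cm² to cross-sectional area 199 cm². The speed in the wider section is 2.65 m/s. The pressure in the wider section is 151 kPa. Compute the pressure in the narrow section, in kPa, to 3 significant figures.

Mass conservation (A₁v₁ = A₂v₂) gives v₂ = 2.65 × 590/199 = 7.86 m/s.
With no height change, Bernoulli's equation is P₁ + ½ρv₁² = P₂ + ½ρv₂².
P₂ = P₁ − ½ρ(v₂² − v₁²) = 151000 − ½·1000·(7.86² − 2.65²) = 151000 − 27400 = 124000 Pa.

P₂ ≈ 124 kPa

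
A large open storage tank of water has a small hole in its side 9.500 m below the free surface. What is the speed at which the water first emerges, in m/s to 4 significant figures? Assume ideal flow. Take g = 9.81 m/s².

13.65 m/s

With the surface at rest and both surface and jet at atmospheric pressure, Bernoulli gives ρg h = ½ρv², so v = √(2gh) = √(2·9.81·9.500) = 13.65 m/s.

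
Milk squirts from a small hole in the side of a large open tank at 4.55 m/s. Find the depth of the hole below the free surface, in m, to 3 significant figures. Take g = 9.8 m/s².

h ≈ 1.06 m

Torricelli: v = √(2gh), so h = v²/(2g).
h = 4.55²/(2·9.8) = 20.7/19.60 = 1.06 m.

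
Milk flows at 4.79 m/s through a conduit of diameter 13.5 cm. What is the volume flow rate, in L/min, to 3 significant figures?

4110 L/min

Q = A·v = 0.0143 m² × 4.79 m/s = 0.0686 m³/s.
Converting: 0.0686 m³/s × 60000 = 4110 L/min.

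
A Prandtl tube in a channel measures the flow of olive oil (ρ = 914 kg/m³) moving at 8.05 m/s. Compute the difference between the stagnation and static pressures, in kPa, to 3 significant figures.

ΔP = 29.6 kPa

Bernoulli between the free stream and the stagnation point: ½ρv² = P_stag − P_static.
ΔP = ½·914·8.05² = 29600 Pa.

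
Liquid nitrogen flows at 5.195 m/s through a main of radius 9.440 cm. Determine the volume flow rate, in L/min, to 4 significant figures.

Q = A·v = 0.02800 m² × 5.195 m/s = 0.1454 m³/s.
Converting: 0.1454 m³/s × 60000 = 8726 L/min.

Q = 8726 L/min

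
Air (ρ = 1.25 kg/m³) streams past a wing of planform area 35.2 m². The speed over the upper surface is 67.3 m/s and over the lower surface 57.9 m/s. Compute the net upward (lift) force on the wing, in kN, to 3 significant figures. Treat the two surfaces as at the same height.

With equal heights on the two surfaces, Bernoulli gives P_lower − P_upper = ½ρ(v_upper² − v_lower²).
ΔP = ½·1.25·(67.3² − 57.9²) = 736 Pa.
Lift = ΔP · A = 736 × 35.2 = 25900 N.

F = 25.9 kN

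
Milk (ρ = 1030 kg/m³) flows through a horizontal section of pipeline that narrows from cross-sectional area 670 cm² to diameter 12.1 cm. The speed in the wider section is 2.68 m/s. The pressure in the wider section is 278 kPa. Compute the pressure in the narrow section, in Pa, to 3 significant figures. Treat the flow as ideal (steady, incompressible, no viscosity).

The volume flow rate is constant, so v₂ = (A₁/A₂)v₁ = (670/115)·2.68 = 15.6 m/s.
Bernoulli (h₁ = h₂): P₁ − P₂ = ½ρ(v₂² − v₁²).
P₂ = P₁ − ½ρ(v₂² − v₁²) = 278000 − ½·1030·(15.6² − 2.68²) = 278000 − 122000 = 156000 Pa.

P₂ = 156000 Pa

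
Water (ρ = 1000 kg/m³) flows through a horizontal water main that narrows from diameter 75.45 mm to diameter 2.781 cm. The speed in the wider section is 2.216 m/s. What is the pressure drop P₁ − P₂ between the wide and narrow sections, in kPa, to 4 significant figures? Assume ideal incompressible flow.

By continuity, v₂ = v₁·A₁/A₂ = 2.216·(44.71/6.074) = 16.31 m/s.
Bernoulli (h₁ = h₂): P₁ − P₂ = ½ρ(v₂² − v₁²).
P₁ − P₂ = ½·1000·(16.31² − 2.216²) = ½·1000·261.1 = 130600 Pa.

130.6 kPa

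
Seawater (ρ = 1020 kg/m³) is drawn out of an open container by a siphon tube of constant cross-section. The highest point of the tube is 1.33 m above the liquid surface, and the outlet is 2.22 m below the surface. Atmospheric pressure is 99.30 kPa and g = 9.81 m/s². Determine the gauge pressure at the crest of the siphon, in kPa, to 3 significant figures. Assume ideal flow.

-35.5 kPa

The outlet speed comes from Torricelli: v = √(2g·2.22) = 6.60 m/s.
Continuity keeps v the same throughout the tube; from surface to crest, P_atm + 0 = P_top + ½ρv² + ρg·h_top.
P_top = 99300 − ½·1020·6.60² − 1020·9.81·1.33 = 63800 Pa. So P_gauge = P_top − P_atm = -35500 Pa.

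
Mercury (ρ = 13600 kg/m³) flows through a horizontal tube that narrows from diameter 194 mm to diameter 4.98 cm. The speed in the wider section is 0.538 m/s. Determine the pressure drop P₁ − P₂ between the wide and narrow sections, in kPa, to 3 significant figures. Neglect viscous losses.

451 kPa

Mass conservation (A₁v₁ = A₂v₂) gives v₂ = 0.538 × 296/19.5 = 8.16 m/s.
With no height change, Bernoulli's equation is P₁ + ½ρv₁² = P₂ + ½ρv₂².
P₁ − P₂ = ½·13600·(8.16² − 0.538²) = ½·13600·66.4 = 451000 Pa.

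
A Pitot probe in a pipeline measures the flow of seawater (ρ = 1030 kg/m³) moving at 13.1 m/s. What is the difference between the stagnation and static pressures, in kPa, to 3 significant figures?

Bernoulli between the free stream and the stagnation point: ½ρv² = P_stag − P_static.
ΔP = ½·1030·13.1² = 88400 Pa.

88.4 kPa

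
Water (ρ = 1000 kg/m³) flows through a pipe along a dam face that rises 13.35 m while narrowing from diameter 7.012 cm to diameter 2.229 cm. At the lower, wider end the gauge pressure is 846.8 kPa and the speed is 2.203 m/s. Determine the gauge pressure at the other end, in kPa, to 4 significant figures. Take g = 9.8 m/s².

The volume flow rate is constant, so v₂ = (A₁/A₂)v₁ = (38.62/3.902)·2.203 = 21.80 m/s.
Applying Bernoulli between the two ends and solving for P₂: P₂ = P₁ + ½ρ(v₁² − v₂²) − ρgΔh.
P₂ = 846800 + ½·1000·(2.203² − 21.80²) − 1000·9.8·(+13.35) = 846800 + (-235200) − (130800) = 480800 Pa.

P₂ ≈ 480.8 kPa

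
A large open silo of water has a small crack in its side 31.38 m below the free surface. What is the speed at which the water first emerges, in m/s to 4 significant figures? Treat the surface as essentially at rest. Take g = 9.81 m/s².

v ≈ 24.81 m/s

The surface is effectively still and both ends are open, so ½v² = gh and v = √(2·9.81·31.38) = 24.81 m/s.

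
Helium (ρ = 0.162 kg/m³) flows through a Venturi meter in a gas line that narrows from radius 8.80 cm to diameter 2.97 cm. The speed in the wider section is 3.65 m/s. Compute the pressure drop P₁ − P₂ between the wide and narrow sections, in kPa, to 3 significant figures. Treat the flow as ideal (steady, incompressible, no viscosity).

The volume flow rate is constant, so v₂ = (A₁/A₂)v₁ = (243/6.93)·3.65 = 128 m/s.
The pipe is horizontal, so Bernoulli reduces to P₁ + ½ρv₁² = P₂ + ½ρv₂².
P₁ − P₂ = ½·0.162·(128² − 3.65²) = ½·0.162·16400 = 1330 Pa.

ΔP ≈ 1.33 kPa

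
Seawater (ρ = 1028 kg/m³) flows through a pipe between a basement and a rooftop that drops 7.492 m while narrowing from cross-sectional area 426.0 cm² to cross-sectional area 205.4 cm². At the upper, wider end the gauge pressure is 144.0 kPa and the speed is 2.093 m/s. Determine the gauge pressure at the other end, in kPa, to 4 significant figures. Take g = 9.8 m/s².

P₂ ≈ 212.0 kPa

By continuity, v₂ = v₁·A₁/A₂ = 2.093·(426.0/205.4) = 4.341 m/s.
Bernoulli: P₁ + ½ρv₁² + ρg h₁ = P₂ + ½ρv₂² + ρg h₂, so P₂ = P₁ + ½ρ(v₁² − v₂²) − ρg(h₂ − h₁).
P₂ = 144000 + ½·1028·(2.093² − 4.341²) − 1028·9.8·(−7.492) = 144000 + (-7434) − (-75480) = 212000 Pa.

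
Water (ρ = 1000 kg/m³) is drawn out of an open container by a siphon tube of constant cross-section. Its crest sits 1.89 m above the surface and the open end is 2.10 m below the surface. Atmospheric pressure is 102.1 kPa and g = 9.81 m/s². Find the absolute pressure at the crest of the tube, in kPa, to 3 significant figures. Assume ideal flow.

The outlet speed comes from Torricelli: v = √(2g·2.10) = 6.42 m/s.
The bore is uniform, so the speed at the crest is the same v. Bernoulli surface→crest: P_atm = P_top + ½ρv² + ρg·h_top.
P_top = 102100 − ½·1000·6.42² − 1000·9.81·1.89 = 63000 Pa.

P_top = 63.0 kPa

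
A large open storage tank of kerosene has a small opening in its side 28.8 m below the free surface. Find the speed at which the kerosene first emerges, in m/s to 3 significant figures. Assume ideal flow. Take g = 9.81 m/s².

v = 23.8 m/s

With the surface at rest and both surface and jet at atmospheric pressure, Bernoulli gives ρg h = ½ρv², so v = √(2gh) = √(2·9.81·28.8) = 23.8 m/s.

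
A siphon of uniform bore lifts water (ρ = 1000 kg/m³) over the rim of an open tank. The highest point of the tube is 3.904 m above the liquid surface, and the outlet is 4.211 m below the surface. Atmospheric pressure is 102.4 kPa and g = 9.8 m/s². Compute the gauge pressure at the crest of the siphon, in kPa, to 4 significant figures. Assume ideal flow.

The outlet speed comes from Torricelli: v = √(2g·4.211) = 9.085 m/s.
With constant cross-section the crest speed equals v; applying Bernoulli from the surface up to the crest, P_top = P_atm − ½ρv² − ρg·h_top.
P_top = 102400 − ½·1000·9.085² − 1000·9.8·3.904 = 22870 Pa. So P_gauge = P_top − P_atm = -79530 Pa.

P_gauge ≈ -79.53 kPa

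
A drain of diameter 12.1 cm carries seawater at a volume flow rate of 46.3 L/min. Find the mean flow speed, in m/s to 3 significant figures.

Q = 46.3 L/min = 0.000772 m³/s.
v = Q/A = 0.000772 / 0.0115 = 0.0671 m/s.

0.0671 m/s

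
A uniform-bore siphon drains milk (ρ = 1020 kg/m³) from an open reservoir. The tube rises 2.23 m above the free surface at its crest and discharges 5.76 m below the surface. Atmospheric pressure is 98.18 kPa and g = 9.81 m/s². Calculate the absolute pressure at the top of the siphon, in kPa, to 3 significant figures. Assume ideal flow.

P_top ≈ 18.2 kPa

The outlet speed comes from Torricelli: v = √(2g·5.76) = 10.6 m/s.
The bore is uniform, so the speed at the crest is the same v. Bernoulli surface→crest: P_atm = P_top + ½ρv² + ρg·h_top.
P_top = 98180 − ½·1020·10.6² − 1020·9.81·2.23 = 18200 Pa.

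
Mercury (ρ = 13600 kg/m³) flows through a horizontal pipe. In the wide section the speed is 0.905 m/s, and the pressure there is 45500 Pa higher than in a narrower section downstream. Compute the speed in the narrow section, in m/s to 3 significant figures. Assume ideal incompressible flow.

v₂ ≈ 2.74 m/s

Horizontal Bernoulli: P₁ + ½ρv₁² = P₂ + ½ρv₂², so v₂² = v₁² + 2(P₁ − P₂)/ρ.
v₂ = √(0.905² + 2·45500/13600) = √(0.819 + 6.69) = 2.74 m/s.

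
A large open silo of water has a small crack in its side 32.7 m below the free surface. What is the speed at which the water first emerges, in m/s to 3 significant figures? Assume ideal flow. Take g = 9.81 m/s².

v ≈ 25.3 m/s

The surface is effectively still and both ends are open, so ½v² = gh and v = √(2·9.81·32.7) = 25.3 m/s.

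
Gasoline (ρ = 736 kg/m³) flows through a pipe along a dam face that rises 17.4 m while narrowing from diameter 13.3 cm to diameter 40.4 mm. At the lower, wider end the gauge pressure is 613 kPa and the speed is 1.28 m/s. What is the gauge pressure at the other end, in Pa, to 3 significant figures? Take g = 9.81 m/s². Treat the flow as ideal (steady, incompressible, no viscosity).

The volume flow rate is constant, so v₂ = (A₁/A₂)v₁ = (139/12.8)·1.28 = 13.9 m/s.
Bernoulli: P₁ + ½ρv₁² + ρg h₁ = P₂ + ½ρv₂² + ρg h₂, so P₂ = P₁ + ½ρ(v₁² − v₂²) − ρg(h₂ − h₁).
P₂ = 613000 + ½·736·(1.28² − 13.9²) − 736·9.81·(+17.4) = 613000 + (-70200) − (126000) = 417000 Pa.

P₂ ≈ 417000 Pa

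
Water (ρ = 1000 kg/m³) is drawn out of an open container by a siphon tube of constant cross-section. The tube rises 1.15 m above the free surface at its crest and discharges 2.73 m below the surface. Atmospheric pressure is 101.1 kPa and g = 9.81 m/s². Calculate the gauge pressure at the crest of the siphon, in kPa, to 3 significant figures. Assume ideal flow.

The outlet speed comes from Torricelli: v = √(2g·2.73) = 7.32 m/s.
With constant cross-section the crest speed equals v; applying Bernoulli from the surface up to the crest, P_top = P_atm − ½ρv² − ρg·h_top.
P_top = 101100 − ½·1000·7.32² − 1000·9.81·1.15 = 63000 Pa. So P_gauge = P_top − P_atm = -38100 Pa.

P_gauge = -38.1 kPa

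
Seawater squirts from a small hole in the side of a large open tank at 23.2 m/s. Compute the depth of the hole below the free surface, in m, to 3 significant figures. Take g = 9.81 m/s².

27.4 m

Torricelli: v = √(2gh), so h = v²/(2g).
h = 23.2²/(2·9.81) = 538/19.62 = 27.4 m.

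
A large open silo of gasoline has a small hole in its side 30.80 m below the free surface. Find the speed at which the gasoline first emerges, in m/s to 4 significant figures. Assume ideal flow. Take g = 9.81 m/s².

With the surface at rest and both surface and jet at atmospheric pressure, Bernoulli gives ρg h = ½ρv², so v = √(2gh) = √(2·9.81·30.80) = 24.58 m/s.

v ≈ 24.58 m/s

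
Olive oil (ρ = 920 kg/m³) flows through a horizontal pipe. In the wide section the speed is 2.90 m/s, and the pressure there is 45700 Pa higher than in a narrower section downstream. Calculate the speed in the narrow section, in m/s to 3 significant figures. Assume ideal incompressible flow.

With h₁ = h₂, rearranging Bernoulli gives v₂ = √(v₁² + 2ΔP/ρ).
v₂ = √(2.90² + 2·45700/920) = √(8.41 + 99.3) = 10.4 m/s.

v₂ = 10.4 m/s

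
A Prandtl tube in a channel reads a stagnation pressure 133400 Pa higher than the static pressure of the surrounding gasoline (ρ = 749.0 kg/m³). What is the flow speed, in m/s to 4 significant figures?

The dynamic pressure equals the rise in static pressure at the stagnation point: ΔP = ½ρv².
v = √(2ΔP/ρ) = √(2·133400/749.0) = 18.87 m/s.

18.87 m/s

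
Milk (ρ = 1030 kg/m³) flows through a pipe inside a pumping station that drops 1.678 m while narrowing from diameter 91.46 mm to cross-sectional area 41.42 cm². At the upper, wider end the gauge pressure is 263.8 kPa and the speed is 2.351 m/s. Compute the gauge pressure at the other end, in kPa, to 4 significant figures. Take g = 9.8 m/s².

Continuity gives A₁v₁ = A₂v₂, so v₂ = (65.70 cm²)/(41.42 cm²) × 2.351 m/s = 3.729 m/s.
Energy conservation along the streamline gives P₂ = P₁ − ½ρ(v₂² − v₁²) − ρg(h₂ − h₁).
P₂ = 263800 + ½·1030·(2.351² − 3.729²) − 1030·9.8·(−1.678) = 263800 + (-4315) − (-16940) = 276400 Pa.

P₂ ≈ 276.4 kPa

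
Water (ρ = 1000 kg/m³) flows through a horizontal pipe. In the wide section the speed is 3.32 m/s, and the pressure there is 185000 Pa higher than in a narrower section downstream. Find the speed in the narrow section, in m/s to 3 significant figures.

v₂ ≈ 19.5 m/s

With h₁ = h₂, rearranging Bernoulli gives v₂ = √(v₁² + 2ΔP/ρ).
v₂ = √(3.32² + 2·185000/1000) = √(11.0 + 370) = 19.5 m/s.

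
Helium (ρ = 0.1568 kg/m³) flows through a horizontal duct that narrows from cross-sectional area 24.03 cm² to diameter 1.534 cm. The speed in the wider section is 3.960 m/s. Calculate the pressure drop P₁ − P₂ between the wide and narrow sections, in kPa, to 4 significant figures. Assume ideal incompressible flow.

ΔP = 0.2066 kPa

By continuity, v₂ = v₁·A₁/A₂ = 3.960·(24.03/1.848) = 51.49 m/s.
Bernoulli (h₁ = h₂): P₁ − P₂ = ½ρ(v₂² − v₁²).
P₁ − P₂ = ½·0.1568·(51.49² − 3.960²) = ½·0.1568·2635 = 206.6 Pa.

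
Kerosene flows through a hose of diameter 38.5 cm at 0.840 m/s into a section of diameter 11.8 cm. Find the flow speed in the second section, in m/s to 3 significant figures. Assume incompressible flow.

v₂ = 8.94 m/s

By continuity, v₂ = v₁·A₁/A₂ = 0.840·(1160/109) = 8.94 m/s.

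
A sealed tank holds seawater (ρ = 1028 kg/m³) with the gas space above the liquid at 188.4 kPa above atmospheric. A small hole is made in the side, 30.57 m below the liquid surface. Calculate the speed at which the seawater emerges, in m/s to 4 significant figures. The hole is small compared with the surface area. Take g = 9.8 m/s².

Take point 1 at the surface (v₁ ≈ 0) and point 2 at the hole (at atmospheric pressure). Bernoulli: P₁ + ρg h = P_atm + ½ρv₂².
With P₁ − P_atm = 188400 Pa, v₂ = √(2gh + 2ΔP/ρ) = √(2·9.8·30.57 + 2·188400/1028) = 31.08 m/s.

31.08 m/s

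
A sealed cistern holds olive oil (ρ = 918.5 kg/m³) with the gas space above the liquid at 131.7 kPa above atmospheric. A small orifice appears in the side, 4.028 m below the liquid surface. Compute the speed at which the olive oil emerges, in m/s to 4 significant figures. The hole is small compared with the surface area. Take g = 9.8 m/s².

Take point 1 at the surface (v₁ ≈ 0) and point 2 at the hole (at atmospheric pressure). Bernoulli: P₁ + ρg h = P_atm + ½ρv₂².
With P₁ − P_atm = 131700 Pa, v₂ = √(2gh + 2ΔP/ρ) = √(2·9.8·4.028 + 2·131700/918.5) = 19.12 m/s.

v ≈ 19.12 m/s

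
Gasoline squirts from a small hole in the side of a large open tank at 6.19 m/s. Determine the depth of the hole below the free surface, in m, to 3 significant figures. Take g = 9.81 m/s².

1.95 m

Inverting v = √(2gh) gives h = v² / 2g.
h = 6.19²/(2·9.81) = 38.3/19.62 = 1.95 m.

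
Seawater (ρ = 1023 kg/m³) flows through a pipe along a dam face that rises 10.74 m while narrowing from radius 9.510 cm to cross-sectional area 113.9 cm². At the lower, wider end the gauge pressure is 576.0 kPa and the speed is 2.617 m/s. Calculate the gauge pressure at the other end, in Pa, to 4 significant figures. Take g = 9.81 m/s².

P₂ ≈ 449900 Pa

The volume flow rate is constant, so v₂ = (A₁/A₂)v₁ = (284.1/113.9)·2.617 = 6.528 m/s.
Energy conservation along the streamline gives P₂ = P₁ − ½ρ(v₂² − v₁²) − ρg(h₂ − h₁).
P₂ = 576000 + ½·1023·(2.617² − 6.528²) − 1023·9.81·(+10.74) = 576000 + (-18300) − (107800) = 449900 Pa.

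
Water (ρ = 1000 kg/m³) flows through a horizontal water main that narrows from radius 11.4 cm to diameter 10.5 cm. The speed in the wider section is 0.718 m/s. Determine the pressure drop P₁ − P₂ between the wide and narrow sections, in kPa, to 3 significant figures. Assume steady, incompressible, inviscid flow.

5.47 kPa

Mass conservation (A₁v₁ = A₂v₂) gives v₂ = 0.718 × 408/86.6 = 3.39 m/s.
The pipe is horizontal, so Bernoulli reduces to P₁ + ½ρv₁² = P₂ + ½ρv₂².
P₁ − P₂ = ½·1000·(3.39² − 0.718²) = ½·1000·10.9 = 5470 Pa.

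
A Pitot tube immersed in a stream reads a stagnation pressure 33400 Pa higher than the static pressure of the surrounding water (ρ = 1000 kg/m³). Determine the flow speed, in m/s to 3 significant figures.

At the stagnation point the flow is brought to rest, so Bernoulli gives P_stag − P_static = ½ρv².
v = √(2ΔP/ρ) = √(2·33400/1000) = 8.17 m/s.

v = 8.17 m/s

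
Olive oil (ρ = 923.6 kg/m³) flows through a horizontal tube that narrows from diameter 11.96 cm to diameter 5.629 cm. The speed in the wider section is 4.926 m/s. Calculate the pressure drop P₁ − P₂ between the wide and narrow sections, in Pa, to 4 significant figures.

ΔP ≈ 217200 Pa

By continuity, v₂ = v₁·A₁/A₂ = 4.926·(112.3/24.89) = 22.24 m/s.
Bernoulli (h₁ = h₂): P₁ − P₂ = ½ρ(v₂² − v₁²).
P₁ − P₂ = ½·923.6·(22.24² − 4.926²) = ½·923.6·470.3 = 217200 Pa.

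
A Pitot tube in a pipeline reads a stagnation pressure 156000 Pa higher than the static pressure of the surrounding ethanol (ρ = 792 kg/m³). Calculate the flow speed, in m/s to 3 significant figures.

v = 19.8 m/s

The dynamic pressure equals the rise in static pressure at the stagnation point: ΔP = ½ρv².
v = √(2ΔP/ρ) = √(2·156000/792) = 19.8 m/s.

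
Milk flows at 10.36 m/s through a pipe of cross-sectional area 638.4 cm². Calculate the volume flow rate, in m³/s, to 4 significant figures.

Q ≈ 0.6614 m³/s

Q = A·v = 0.06384 m² × 10.36 m/s = 0.6614 m³/s.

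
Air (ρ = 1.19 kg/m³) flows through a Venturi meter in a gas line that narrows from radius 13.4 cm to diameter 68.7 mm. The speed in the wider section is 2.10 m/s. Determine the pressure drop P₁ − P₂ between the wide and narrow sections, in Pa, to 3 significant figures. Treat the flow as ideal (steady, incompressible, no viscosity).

605 Pa

Mass conservation (A₁v₁ = A₂v₂) gives v₂ = 2.10 × 564/37.1 = 32.0 m/s.
Along the horizontal streamline, P + ½ρv² is constant.
P₁ − P₂ = ½·1.19·(32.0² − 2.10²) = ½·1.19·1020 = 605 Pa.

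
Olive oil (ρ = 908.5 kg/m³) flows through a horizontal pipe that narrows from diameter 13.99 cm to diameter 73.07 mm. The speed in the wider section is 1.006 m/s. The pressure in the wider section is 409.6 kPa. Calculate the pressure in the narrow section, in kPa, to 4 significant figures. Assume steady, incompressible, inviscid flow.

403.9 kPa

The volume flow rate is constant, so v₂ = (A₁/A₂)v₁ = (153.7/41.93)·1.006 = 3.688 m/s.
Along the horizontal streamline, P + ½ρv² is constant.
P₂ = P₁ − ½ρ(v₂² − v₁²) = 409600 − ½·908.5·(3.688² − 1.006²) = 409600 − 5718 = 403900 Pa.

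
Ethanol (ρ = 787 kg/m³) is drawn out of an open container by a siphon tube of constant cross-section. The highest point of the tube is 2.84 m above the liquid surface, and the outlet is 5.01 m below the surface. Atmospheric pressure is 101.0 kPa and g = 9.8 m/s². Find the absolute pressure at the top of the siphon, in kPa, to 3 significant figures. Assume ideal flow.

From the surface to the outlet (both open to atmosphere, surface at rest): v = √(2g·h_out) = √(2·9.8·5.01) = 9.91 m/s.
Continuity keeps v the same throughout the tube; from surface to crest, P_atm + 0 = P_top + ½ρv² + ρg·h_top.
P_top = 101000 − ½·787·9.91² − 787·9.8·2.84 = 40500 Pa.

P_top ≈ 40.5 kPa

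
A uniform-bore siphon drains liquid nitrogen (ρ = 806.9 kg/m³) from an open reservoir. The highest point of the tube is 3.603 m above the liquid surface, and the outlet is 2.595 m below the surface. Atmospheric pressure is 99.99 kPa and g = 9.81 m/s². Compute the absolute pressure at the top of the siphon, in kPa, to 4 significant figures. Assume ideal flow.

P_top ≈ 50.93 kPa

Bernoulli surface→outlet gives ½v² = g·h_out, so v = √(2·9.81·2.595) = 7.135 m/s.
With constant cross-section the crest speed equals v; applying Bernoulli from the surface up to the crest, P_top = P_atm − ½ρv² − ρg·h_top.
P_top = 99990 − ½·806.9·7.135² − 806.9·9.81·3.603 = 50930 Pa.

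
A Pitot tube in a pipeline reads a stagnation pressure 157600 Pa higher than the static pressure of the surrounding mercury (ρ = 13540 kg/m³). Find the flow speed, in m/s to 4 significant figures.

v ≈ 4.825 m/s

The dynamic pressure equals the rise in static pressure at the stagnation point: ΔP = ½ρv².
v = √(2ΔP/ρ) = √(2·157600/13540) = 4.825 m/s.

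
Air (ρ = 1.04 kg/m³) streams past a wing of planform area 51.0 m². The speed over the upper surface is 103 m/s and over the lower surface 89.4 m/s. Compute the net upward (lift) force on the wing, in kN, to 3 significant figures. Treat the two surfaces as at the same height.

F ≈ 69.4 kN

The faster flow above has the lower pressure; Bernoulli (same height) gives ΔP = ½ρ(v_up² − v_low²).
ΔP = ½·1.04·(103² − 89.4²) = 1360 Pa.
Lift = ΔP · A = 1360 × 51.0 = 69400 N.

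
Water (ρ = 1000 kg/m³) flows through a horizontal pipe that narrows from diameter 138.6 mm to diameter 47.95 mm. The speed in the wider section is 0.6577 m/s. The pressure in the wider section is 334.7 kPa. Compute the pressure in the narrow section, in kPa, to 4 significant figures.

The volume flow rate is constant, so v₂ = (A₁/A₂)v₁ = (150.9/18.06)·0.6577 = 5.495 m/s.
Bernoulli (h₁ = h₂): P₁ − P₂ = ½ρ(v₂² − v₁²).
P₂ = P₁ − ½ρ(v₂² − v₁²) = 334700 − ½·1000·(5.495² − 0.6577²) = 334700 − 14880 = 319800 Pa.

P₂ = 319.8 kPa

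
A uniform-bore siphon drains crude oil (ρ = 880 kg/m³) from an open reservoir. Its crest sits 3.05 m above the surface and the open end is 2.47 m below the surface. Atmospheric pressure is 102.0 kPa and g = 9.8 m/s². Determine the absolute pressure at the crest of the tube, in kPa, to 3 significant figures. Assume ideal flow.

P_top = 54.4 kPa

Bernoulli surface→outlet gives ½v² = g·h_out, so v = √(2·9.8·2.47) = 6.96 m/s.
Continuity keeps v the same throughout the tube; from surface to crest, P_atm + 0 = P_top + ½ρv² + ρg·h_top.
P_top = 102000 − ½·880·6.96² − 880·9.8·3.05 = 54400 Pa.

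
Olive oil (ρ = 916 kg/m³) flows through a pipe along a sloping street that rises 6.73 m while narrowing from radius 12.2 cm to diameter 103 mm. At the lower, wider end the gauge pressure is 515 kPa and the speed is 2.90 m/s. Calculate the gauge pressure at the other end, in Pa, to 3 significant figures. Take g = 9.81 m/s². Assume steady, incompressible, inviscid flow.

P₂ ≈ 337000 Pa

Mass conservation (A₁v₁ = A₂v₂) gives v₂ = 2.90 × 468/83.3 = 16.3 m/s.
Applying Bernoulli between the two ends and solving for P₂: P₂ = P₁ + ½ρ(v₁² − v₂²) − ρgΔh.
P₂ = 515000 + ½·916·(2.90² − 16.3²) − 916·9.81·(+6.73) = 515000 + (-117000) − (60500) = 337000 Pa.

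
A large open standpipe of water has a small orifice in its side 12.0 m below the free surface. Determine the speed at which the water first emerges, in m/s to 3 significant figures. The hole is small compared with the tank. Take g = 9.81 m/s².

v ≈ 15.3 m/s

With the surface at rest and both surface and jet at atmospheric pressure, Bernoulli gives ρg h = ½ρv², so v = √(2gh) = √(2·9.81·12.0) = 15.3 m/s.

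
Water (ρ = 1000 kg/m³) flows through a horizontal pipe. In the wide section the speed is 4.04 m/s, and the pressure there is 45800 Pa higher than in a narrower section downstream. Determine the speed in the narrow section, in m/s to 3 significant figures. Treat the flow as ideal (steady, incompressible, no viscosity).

10.4 m/s

Horizontal Bernoulli: P₁ + ½ρv₁² = P₂ + ½ρv₂², so v₂² = v₁² + 2(P₁ − P₂)/ρ.
v₂ = √(4.04² + 2·45800/1000) = √(16.3 + 91.6) = 10.4 m/s.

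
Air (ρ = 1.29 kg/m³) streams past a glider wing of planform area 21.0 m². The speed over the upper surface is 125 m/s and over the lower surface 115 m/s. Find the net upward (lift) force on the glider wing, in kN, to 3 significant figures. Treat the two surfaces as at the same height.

With equal heights on the two surfaces, Bernoulli gives P_lower − P_upper = ½ρ(v_upper² − v_lower²).
ΔP = ½·1.29·(125² − 115²) = 1550 Pa.
Lift = ΔP · A = 1550 × 21.0 = 32500 N.

F ≈ 32.5 kN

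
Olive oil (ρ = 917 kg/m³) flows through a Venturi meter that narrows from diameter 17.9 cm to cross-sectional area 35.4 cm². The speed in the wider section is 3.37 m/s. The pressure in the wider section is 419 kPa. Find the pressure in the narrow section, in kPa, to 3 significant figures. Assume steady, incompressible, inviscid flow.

P₂ = 161 kPa

The volume flow rate is constant, so v₂ = (A₁/A₂)v₁ = (252/35.4)·3.37 = 24.0 m/s.
Along the horizontal streamline, P + ½ρv² is constant.
P₂ = P₁ − ½ρ(v₂² − v₁²) = 419000 − ½·917·(24.0² − 3.37²) = 419000 − 258000 = 161000 Pa.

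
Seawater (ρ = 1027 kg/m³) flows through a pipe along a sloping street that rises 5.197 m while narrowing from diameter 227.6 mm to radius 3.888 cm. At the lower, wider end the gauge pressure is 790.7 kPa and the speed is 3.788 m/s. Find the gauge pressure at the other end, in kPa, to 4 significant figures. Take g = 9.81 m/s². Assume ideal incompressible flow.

204.9 kPa

Mass conservation (A₁v₁ = A₂v₂) gives v₂ = 3.788 × 406.9/47.49 = 32.45 m/s.
Bernoulli: P₁ + ½ρv₁² + ρg h₁ = P₂ + ½ρv₂² + ρg h₂, so P₂ = P₁ + ½ρ(v₁² − v₂²) − ρg(h₂ − h₁).
P₂ = 790700 + ½·1027·(3.788² − 32.45²) − 1027·9.81·(+5.197) = 790700 + (-533400) − (52360) = 204900 Pa.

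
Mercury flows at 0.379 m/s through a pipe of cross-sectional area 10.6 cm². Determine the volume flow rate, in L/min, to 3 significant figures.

Q = A·v = 0.00106 m² × 0.379 m/s = 0.000402 m³/s.
Converting: 0.000402 m³/s × 60000 = 24.1 L/min.

Q = 24.1 L/min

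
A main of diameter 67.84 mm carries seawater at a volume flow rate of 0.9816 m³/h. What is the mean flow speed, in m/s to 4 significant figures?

Q = 0.9816 m³/h = 0.0002727 m³/s.
v = Q/A = 0.0002727 / 0.003615 = 0.07543 m/s.

0.07543 m/s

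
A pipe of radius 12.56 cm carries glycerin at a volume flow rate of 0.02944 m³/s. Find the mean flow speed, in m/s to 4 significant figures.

Q = 0.02944 m³/s = 0.02944 m³/s.
v = Q/A = 0.02944 / 0.04956 = 0.5940 m/s.

v ≈ 0.5940 m/s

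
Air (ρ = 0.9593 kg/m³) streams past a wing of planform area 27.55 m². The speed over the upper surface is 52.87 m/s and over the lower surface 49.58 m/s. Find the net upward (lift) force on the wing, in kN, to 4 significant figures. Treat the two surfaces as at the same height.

The faster flow above has the lower pressure; Bernoulli (same height) gives ΔP = ½ρ(v_up² − v_low²).
ΔP = ½·0.9593·(52.87² − 49.58²) = 161.7 Pa.
Lift = ΔP · A = 161.7 × 27.55 = 4454 N.

F ≈ 4.454 kN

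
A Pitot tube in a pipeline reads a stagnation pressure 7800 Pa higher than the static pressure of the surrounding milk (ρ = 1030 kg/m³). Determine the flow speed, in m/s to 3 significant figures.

The dynamic pressure equals the rise in static pressure at the stagnation point: ΔP = ½ρv².
v = √(2ΔP/ρ) = √(2·7800/1030) = 3.89 m/s.

3.89 m/s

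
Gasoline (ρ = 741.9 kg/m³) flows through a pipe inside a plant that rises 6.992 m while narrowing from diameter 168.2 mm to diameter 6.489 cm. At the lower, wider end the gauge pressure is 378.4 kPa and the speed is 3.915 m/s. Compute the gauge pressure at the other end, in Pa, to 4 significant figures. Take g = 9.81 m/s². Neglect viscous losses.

Continuity gives A₁v₁ = A₂v₂, so v₂ = (222.2 cm²)/(33.07 cm²) × 3.915 m/s = 26.30 m/s.
Bernoulli: P₁ + ½ρv₁² + ρg h₁ = P₂ + ½ρv₂² + ρg h₂, so P₂ = P₁ + ½ρ(v₁² − v₂²) − ρg(h₂ − h₁).
P₂ = 378400 + ½·741.9·(3.915² − 26.30²) − 741.9·9.81·(+6.992) = 378400 + (-251000) − (50890) = 76530 Pa.

P₂ ≈ 76530 Pa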